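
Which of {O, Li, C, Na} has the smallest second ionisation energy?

C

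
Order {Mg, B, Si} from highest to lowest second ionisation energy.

IE_2 is the cost of taking one more electron from the +1 cation: Mg⁺ still has 1 valence electron; B⁺ still has 2 valence electrons; Si⁺ still has 3 valence electrons.
All are still removing valence electrons, so compare the +1 ions as you would atoms: IE_2 generally rises across a period (higher Z_eff) and falls down a group (larger shell), subject to the usual subshell exceptions.
Valence configurations: Mg⁺ [Ne]3s¹, B⁺ [He]2s², Si⁺ [Ne]3s²3p¹.
The numbers (kJ/mol): Mg 1451, B 2427, Si 1577.
So the second ionization energies run Mg < Si < B.

B > Si > Mg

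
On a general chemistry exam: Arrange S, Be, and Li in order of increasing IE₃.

S < Li < Be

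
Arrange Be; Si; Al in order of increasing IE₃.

Al < Si < Be

Consider each +2 ion: Be²⁺ is the bare [He] core; Si²⁺ still has 2 valence electrons; Al²⁺ still has 1 valence electron.
Core electrons are held far more tightly than valence electrons, so Be tops the IE_3 order.
Valence configurations: Si²⁺ [Ne]3s², Al²⁺ [Ne]3s¹.
Tabulated IE_3 (kJ/mol): Be 14849, Si 3232, Al 2745.
So the third ionization energies run Al < Si < Be.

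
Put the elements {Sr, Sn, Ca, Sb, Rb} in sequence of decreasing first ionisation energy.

Sb > Sn > Ca > Sr > Rb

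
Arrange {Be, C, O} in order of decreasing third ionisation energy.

Be, O, C

IE_3 is the cost of taking one more electron from the +2 cation: Be²⁺ is the bare [He] core; C²⁺ still has 2 valence electrons; O²⁺ still has 4 valence electrons.
Core electrons are held far more tightly than valence electrons, so Be tops the IE_3 order.
Valence configurations: C²⁺ [He]2s², O²⁺ [He]2s²2p².
Tabulated IE_3 (kJ/mol): Be 14849, C 4620, O 5300.
So the third ionization energies run C < O < Be.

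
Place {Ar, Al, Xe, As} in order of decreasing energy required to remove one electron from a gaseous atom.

Al is in period 3, group 13; Ar is in period 3, group 18; As is in period 4, group 15; Xe is in period 5, group 18.
First ionization energy rises across a period (greater Z_eff holds electrons more tightly) and falls down a group (valence electrons are farther from the nucleus).
Here both period and group differ, so the two effects have to be weighed against each other.
As > Al: period and group pull opposite ways; the across-period shift dominates (947 vs 578 kJ/mol).
Xe > As: period and group pull opposite ways; the across-period shift dominates (1170 vs 947 kJ/mol).
Ar > Xe: Ar sits above Xe in group 18, so the down-group effect alone puts Ar higher.
Approximate values (kJ/mol): Al 578, Ar 1521, As 947, Xe 1170.
So from highest to lowest: Ar > Xe > As > Al.

Ar, Xe, As, Al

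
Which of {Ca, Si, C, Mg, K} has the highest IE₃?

Mg

Consider each +2 ion: Ca²⁺ is the bare [Ar] core; Si²⁺ still has 2 valence electrons; C²⁺ still has 2 valence electrons; Mg²⁺ is the bare [Ne] core; K²⁺ is already 1 electron into the core.
Usually core removal costs more than valence removal, but here the competition is close: a tightly held n=2 valence electron can cost more to remove than an n=3 core electron, so the actual values have to decide it.
Valence configurations: Si²⁺ [Ne]3s², C²⁺ [He]2s².
Approximate IE_3 values (kJ/mol): Ca 4912, Si 3232, C 4620, Mg 7733, K 4420.
Overall IE_3 order: Si < K < C < Ca < Mg.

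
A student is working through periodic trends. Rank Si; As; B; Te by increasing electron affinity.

B is in period 2, group 13; Si is in period 3, group 14; As is in period 4, group 15; Te is in period 5, group 16.
Electron affinity generally becomes more exothermic across a period toward the halogens and less exothermic down a group.
These sit on a diagonal, where the across-period and down-group effects partly cancel.
As > B: the two effects oppose for this pair; the across-period effect wins (78 vs 27 kJ/mol).
Si > As: the two effects oppose for this pair; the down-group effect wins (134 vs 78 kJ/mol).
Te > Si: the two effects oppose for this pair; the across-period effect wins (190 vs 134 kJ/mol).
Tabulated electron affinity (kJ/mol): B 27, Si 134, As 78, Te 190.
So from lowest to highest: B < As < Si < Te.

B, As, Si, Te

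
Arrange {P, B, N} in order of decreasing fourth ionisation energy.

B > N > P

After 3 electrons have been removed, what remains? P³⁺ still has 2 valence electrons; B³⁺ is the bare [He] core; N³⁺ still has 2 valence electrons.
Pulling an electron out of a noble-gas core costs far more than removing a remaining valence electron, so B sits at the high end of IE_4.
Valence configurations: P³⁺ [Ne]3s², N³⁺ [He]2s².
The numbers (kJ/mol): P 4964, B 25026, N 7475.
So the fourth ionization energies run P < N < B.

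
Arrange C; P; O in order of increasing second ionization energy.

After 1 electron has been removed, what remains? C⁺ still has 3 valence electrons; P⁺ still has 4 valence electrons; O⁺ still has 5 valence electrons.
All are still removing valence electrons, so compare the +1 ions as you would atoms: IE_2 generally rises across a period (higher Z_eff) and falls down a group (larger shell), subject to the usual subshell exceptions.
Valence configurations: C⁺ [He]2s²2p¹, P⁺ [Ne]3s²3p², O⁺ [He]2s²2p³.
The numbers (kJ/mol): C 2353, P 1907, O 3388.
Overall IE_2 order: P < C < O.

P, C, O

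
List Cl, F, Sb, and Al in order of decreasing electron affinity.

Atoms with high Z_eff and room in the valence shell (especially the halogens) have the most exothermic electron affinities.
These span different periods and groups, so the two trends combine.
Sb > Al: the two effects oppose for this pair; the across-period effect wins (103 vs 42 kJ/mol).
F > Sb: both effects reinforce here, so F is clearly the higher of the two.
Cl > F: this pair runs against the simple trend — see the exception note.
Note the exception: Cl has a higher electron affinity than F, contrary to the simple trend — F's small 2p subshell makes the incoming electron feel strong e⁻–e⁻ repulsion, so Cl actually releases more energy on gaining an electron.
For reference (kJ/mol): F 328, Al 42, Cl 349, Sb 103.
So from highest to lowest: Cl > F > Sb > Al.

Cl, F, Sb, Al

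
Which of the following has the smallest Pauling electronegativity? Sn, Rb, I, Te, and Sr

Electronegativity increases across a period and decreases down a group, tracking effective nuclear charge and atomic size.
All lie in period 5, so electronegativity increases left to right.
The smallest Pauling electronegativity among these belongs to Rb.

Rb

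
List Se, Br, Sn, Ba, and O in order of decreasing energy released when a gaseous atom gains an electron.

Br > Se > O > Sn > Ba

Atoms with high Z_eff and room in the valence shell (especially the halogens) have the most exothermic electron affinities.
These span different periods and groups, so the two trends combine.
Sn > Ba: relative to Ba, both the across-period and down-group shifts push Sn's electron affinity up.
O > Sn: relative to Sn, both the across-period and down-group shifts push O's electron affinity up.
Se > O: this pair runs against the simple trend — see the exception note.
Br > Se: both are in period 4; the period trend gives Br the larger value.
Note the exception: Se has a higher electron affinity than O, contrary to the simple trend — O's compact 2p subshell gives strong electron–electron repulsion on the added electron.
Approximate values (kJ/mol): O 141, Se 195, Br 325, Sn 107, Ba 14.
So from highest to lowest: Br > Se > O > Sn > Ba.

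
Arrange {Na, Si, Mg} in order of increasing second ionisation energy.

Mg < Si < Na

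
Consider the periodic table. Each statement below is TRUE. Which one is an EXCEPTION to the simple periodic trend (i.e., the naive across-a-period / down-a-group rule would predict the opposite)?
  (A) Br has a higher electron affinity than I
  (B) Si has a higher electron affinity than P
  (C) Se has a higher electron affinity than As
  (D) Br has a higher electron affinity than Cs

(B)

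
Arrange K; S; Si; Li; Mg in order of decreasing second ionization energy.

Li > K > S > Si > Mg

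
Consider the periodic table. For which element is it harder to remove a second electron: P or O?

O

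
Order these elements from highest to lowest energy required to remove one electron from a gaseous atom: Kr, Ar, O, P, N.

N is in period 2, group 15; O is in period 2, group 16; P is in period 3, group 15; Ar is in period 3, group 18; Kr is in period 4, group 18.
IE₁ increases left→right with effective nuclear charge and decreases top→bottom as the valence shell moves farther out.
Here both period and group differ, so the two effects have to be weighed against each other.
O > P: relative to P, both the across-period and down-group shifts push O's first ionization energy up.
Kr > O: period and group pull opposite ways; the across-period shift dominates (1351 vs 1314 kJ/mol).
N > Kr: period and group pull opposite ways; the down-group shift dominates (1402 vs 1351 kJ/mol).
Ar > N: period and group pull opposite ways; the across-period shift dominates (1521 vs 1402 kJ/mol).
Note the exception: N has a higher first ionization energy than O, contrary to the simple trend — pairing an electron in O's 2p⁴ costs repulsion energy, so O ionizes more easily than half-filled N (2p³).
Approximate values (kJ/mol): N 1402, O 1314, P 1012, Ar 1521, Kr 1351.
So from highest to lowest: Ar > N > Kr > O > P.

Ar, N, Kr, O, P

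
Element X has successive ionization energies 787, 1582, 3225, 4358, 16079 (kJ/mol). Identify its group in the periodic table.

Group 14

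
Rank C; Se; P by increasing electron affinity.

C is in period 2, group 14; P is in period 3, group 15; Se is in period 4, group 16.
EA tends to increase across a period and decrease down a group, though the pattern is less regular than for IE or radius.
A diagonal step moves right (one effect) and down (the opposite effect) at once.
C > P: the two effects oppose for this pair; the down-group effect wins (122 vs 72 kJ/mol).
Se > C: the two effects oppose for this pair; the across-period effect wins (195 vs 122 kJ/mol).
Approximate values (kJ/mol): C 122, P 72, Se 195.
So from lowest to highest: P < C < Se.

P < C < Se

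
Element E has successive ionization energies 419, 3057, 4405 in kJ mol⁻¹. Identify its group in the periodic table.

Look for the largest jump between consecutive ionization energies: IE2/IE1 ≈ 7.3, far larger than any earlier ratio.
That jump marks the point where a core electron is being removed. So the atom has 1 valence electron.
A main-group element with 1 valence electron is in group 1.

Group 1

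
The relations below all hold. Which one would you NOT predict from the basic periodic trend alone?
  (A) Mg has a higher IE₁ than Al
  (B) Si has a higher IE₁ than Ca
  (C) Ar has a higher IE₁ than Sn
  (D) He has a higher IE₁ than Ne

(A)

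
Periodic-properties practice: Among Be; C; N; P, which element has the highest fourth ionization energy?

Be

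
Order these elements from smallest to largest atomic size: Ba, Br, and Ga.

Ga is in period 4, group 13; Br is in period 4, group 17; Ba is in period 6, group 2.
Atomic radius shrinks across a period as nuclear charge pulls the same shell inward, and grows down a group as new shells are added.
Neither a single period nor a single group — weigh both effects.
Ga > Br: Ga lies to the left of Br in period 4, so the across-period effect alone puts Ga larger.
Ba > Ga: relative to Ga, both the across-period and down-group shifts push Ba's atomic radius up.
Tabulated atomic radius (pm): Ga 124, Br 114, Ba 196.
So from smallest to largest: Br < Ga < Ba.

Br < Ga < Ba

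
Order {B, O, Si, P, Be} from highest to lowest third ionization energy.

IE_3 is the cost of taking one more electron from the +2 cation: B²⁺ still has 1 valence electron; O²⁺ still has 4 valence electrons; Si²⁺ still has 2 valence electrons; P²⁺ still has 3 valence electrons; Be²⁺ is the bare [He] core.
Pulling an electron out of a noble-gas core costs far more than removing a remaining valence electron, so Be sits at the high end of IE_3.
Valence configurations: B²⁺ [He]2s¹, O²⁺ [He]2s²2p², Si²⁺ [Ne]3s², P²⁺ [Ne]3s²3p¹.
P²⁺ loses a lone 3p electron whereas Si²⁺ must break into a filled 3s² pair, so IE_3(Si) > IE_3(P) even though P has the higher nuclear charge.
Approximate IE_3 values (kJ/mol): B 3660, O 5300, Si 3232, P 2914, Be 14849.
Hence IE_3: P < Si < B < O < Be.

Be > O > B > Si > P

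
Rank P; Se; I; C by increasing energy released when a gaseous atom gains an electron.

P < C < Se < I

Adding an electron releases more energy for atoms nearer the top right (short of the noble gases).
These sit on a diagonal, where the across-period and down-group effects partly cancel.
C > P: period and group pull opposite ways; the down-group shift dominates (122 vs 72 kJ/mol).
Se > C: the two effects oppose for this pair; the across-period effect wins (195 vs 122 kJ/mol).
I > Se: period and group pull opposite ways; the across-period shift dominates (295 vs 195 kJ/mol).
Approximate values (kJ/mol): C 122, P 72, Se 195, I 295.
So from lowest to highest: P < C < Se < I.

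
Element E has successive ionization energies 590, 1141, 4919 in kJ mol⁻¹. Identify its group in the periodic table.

Look for the largest jump between consecutive ionization energies: IE3/IE2 ≈ 4.3, far larger than any earlier ratio.
That jump marks the point where a core electron is being removed. So the atom has 2 valence electrons.
A main-group element with 2 valence electrons is in group 2.

Group 2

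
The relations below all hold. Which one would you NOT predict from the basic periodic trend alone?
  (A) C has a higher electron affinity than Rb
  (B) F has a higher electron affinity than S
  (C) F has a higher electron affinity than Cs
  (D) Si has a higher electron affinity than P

(D)

The general trend: electron affinity increases across a period and decreases down a group.
(A) C (period 2, group 14) vs Rb (period 5, group 1): the stated order agrees with the simple trend.
(B) F (period 2, group 17) vs S (period 3, group 16): the stated order agrees with the simple trend.
(C) F (period 2, group 17) vs Cs (period 6, group 1): the stated order agrees with the simple trend.
(D) Si (period 3, group 14) vs P (period 3, group 15): the stated order contradicts the simple trend.
The exception is (D): adding an electron to P's half-filled 3p³ is unfavourable, so Si (3p²) has the more exothermic EA.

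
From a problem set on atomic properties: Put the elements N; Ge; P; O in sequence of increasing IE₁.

Ge, P, O, N

N is in period 2, group 15; O is in period 2, group 16; P is in period 3, group 15; Ge is in period 4, group 14.
IE₁ increases left→right with effective nuclear charge and decreases top→bottom as the valence shell moves farther out.
Neither a single period nor a single group — weigh both effects.
P > Ge: relative to Ge, both the across-period and down-group shifts push P's first ionization energy up.
O > P: both effects reinforce here, so O is clearly the higher of the two.
N > O: this pair runs against the simple trend — see the exception note.
Note the exception: N has a higher first ionization energy than O, contrary to the simple trend — pairing an electron in O's 2p⁴ costs repulsion energy, so O ionizes more easily than half-filled N (2p³).
For reference (kJ/mol): N 1402, O 1314, P 1012, Ge 762.
So from lowest to highest: Ge < P < O < N.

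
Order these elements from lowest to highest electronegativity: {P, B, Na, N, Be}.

Na < Be < B < P < N

Be is in period 2, group 2; B is in period 2, group 13; N is in period 2, group 15; Na is in period 3, group 1; P is in period 3, group 15.
Electronegativity increases across a period and decreases down a group, tracking effective nuclear charge and atomic size.
Here both period and group differ, so the two effects have to be weighed against each other.
Be > Na: both effects reinforce here, so Be is clearly the higher of the two.
B > Be: both are in period 2; the period trend gives B the larger value.
P > B: period and group pull opposite ways; the across-period shift dominates (2.19 vs 2.04).
N > P: they share group 15; the group trend gives N the larger value.
Approximate values (Pauling): Be 1.57, B 2.04, N 3.04, Na 0.93, P 2.19.
So from lowest to highest: Na < Be < B < P < N.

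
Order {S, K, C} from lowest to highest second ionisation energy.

IE_2 is the cost of taking one more electron from the +1 cation: S⁺ still has 5 valence electrons; K⁺ is the bare [Ar] core; C⁺ still has 3 valence electrons.
Core electrons are held far more tightly than valence electrons, so K tops the IE_2 order.
Valence configurations: S⁺ [Ne]3s²3p³, C⁺ [He]2s²2p¹.
Approximate IE_2 values (kJ/mol): S 2252, K 3052, C 2353.
Hence IE_2: S < C < K.

S < C < K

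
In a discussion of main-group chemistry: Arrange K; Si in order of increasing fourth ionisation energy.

After 3 electrons have been removed, what remains? K³⁺ is already 2 electrons into the core; Si³⁺ still has 1 valence electron.
Core electrons are held far more tightly than valence electrons, so K tops the IE_4 order.
The numbers (kJ/mol): K 5877, Si 4356.
So the fourth ionization energies run Si < K.

Si < K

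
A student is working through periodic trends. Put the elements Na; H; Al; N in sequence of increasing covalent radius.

H, N, Al, Na

Atomic radius shrinks across a period as nuclear charge pulls the same shell inward, and grows down a group as new shells are added.
These span different periods and groups, so the two trends combine.
N > H: period and group pull opposite ways; the down-group shift dominates (71 vs 32 pm).
Al > N: relative to N, both the across-period and down-group shifts push Al's atomic radius up.
Na > Al: both are in period 3; the period trend gives Na the larger value.
Approximate values (pm): H 32, N 71, Na 155, Al 126.
So from smallest to largest: H < N < Al < Na.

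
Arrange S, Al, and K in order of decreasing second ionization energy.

IE_2 is the cost of taking one more electron from the +1 cation: S⁺ still has 5 valence electrons; Al⁺ still has 2 valence electrons; K⁺ is the bare [Ar] core.
Core electrons are held far more tightly than valence electrons, so K tops the IE_2 order.
Valence configurations: S⁺ [Ne]3s²3p³, Al⁺ [Ne]3s².
The numbers (kJ/mol): S 2252, Al 1817, K 3052.
Hence IE_2: Al < S < K.

K > S > Al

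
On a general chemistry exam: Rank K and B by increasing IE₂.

B < K

The second ionization energy removes an electron from the +1 ion. For each element: K⁺ is the bare [Ar] core; B⁺ still has 2 valence electrons.
Pulling an electron out of a noble-gas core costs far more than removing a remaining valence electron, so K sits at the high end of IE_2.
Tabulated IE_2 (kJ/mol): K 3052, B 2427.
Putting it together, IE_2: B < K.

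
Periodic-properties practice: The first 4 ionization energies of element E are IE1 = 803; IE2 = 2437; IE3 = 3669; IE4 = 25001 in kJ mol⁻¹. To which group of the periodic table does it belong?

Group 13

Look for the largest jump between consecutive ionization energies: IE4/IE3 ≈ 6.8, far larger than any earlier ratio.
That jump marks the point where a core electron is being removed. So the atom has 3 valence electrons.
A main-group element with 3 valence electrons is in group 13.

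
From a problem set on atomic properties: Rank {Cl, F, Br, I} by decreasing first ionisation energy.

F is in period 2, group 17; Cl is in period 3, group 17; Br is in period 4, group 17; I is in period 5, group 17.
IE₁ increases left→right with effective nuclear charge and decreases top→bottom as the valence shell moves farther out.
All are in group 17, so first ionization energy increases up the group.
So from highest to lowest: F > Cl > Br > I.

F, Cl, Br, I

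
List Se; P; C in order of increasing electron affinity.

EA tends to increase across a period and decrease down a group, though the pattern is less regular than for IE or radius.
Neither a single period nor a single group — weigh both effects.
C > P: period and group pull opposite ways; the down-group shift dominates (122 vs 72 kJ/mol).
Se > C: the two effects oppose for this pair; the across-period effect wins (195 vs 122 kJ/mol).
Tabulated electron affinity (kJ/mol): C 122, P 72, Se 195.
So from lowest to highest: P < C < Se.

P < C < Se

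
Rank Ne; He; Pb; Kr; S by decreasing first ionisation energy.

He is in period 1, group 18; Ne is in period 2, group 18; S is in period 3, group 16; Kr is in period 4, group 18; Pb is in period 6, group 14.
Removing the outermost electron gets harder across a period and easier down a group.
These span different periods and groups, so the two trends combine.
S > Pb: relative to Pb, both the across-period and down-group shifts push S's first ionization energy up.
Kr > S: the two effects oppose for this pair; the across-period effect wins (1351 vs 1000 kJ/mol).
Ne > Kr: Ne sits above Kr in group 18, so the down-group effect alone puts Ne higher.
He > Ne: they share group 18; the group trend gives He the larger value.
For reference (kJ/mol): He 2372, Ne 2081, S 1000, Kr 1351, Pb 716.
So from highest to lowest: He > Ne > Kr > S > Pb.

He > Ne > Kr > S > Pb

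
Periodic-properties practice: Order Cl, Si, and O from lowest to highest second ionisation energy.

Consider each +1 ion: Cl⁺ still has 6 valence electrons; Si⁺ still has 3 valence electrons; O⁺ still has 5 valence electrons.
All are still removing valence electrons, so compare the +1 ions as you would atoms: IE_2 generally rises across a period (higher Z_eff) and falls down a group (larger shell), subject to the usual subshell exceptions.
Valence configurations: Cl⁺ [Ne]3s²3p⁴, Si⁺ [Ne]3s²3p¹, O⁺ [He]2s²2p³.
Tabulated IE_2 (kJ/mol): Cl 2298, Si 1577, O 3388.
So the second ionization energies run Si < Cl < O.

Si < Cl < O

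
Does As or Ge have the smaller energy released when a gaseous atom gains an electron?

EA tends to increase across a period and decrease down a group, though the pattern is less regular than for IE or radius.
All lie in period 4; the across-period trend (electron affinity increases left to right) applies, with the exception below.
Note the exception: Ge has a higher electron affinity than As, contrary to the simple trend — adding an electron to As's half-filled 4p³ is unfavourable, so Ge (4p²) has the more exothermic EA.
Approximate values (kJ/mol): Ge 119, As 78.
So As has the smaller energy released when a gaseous atom gains an electron (As < Ge).

As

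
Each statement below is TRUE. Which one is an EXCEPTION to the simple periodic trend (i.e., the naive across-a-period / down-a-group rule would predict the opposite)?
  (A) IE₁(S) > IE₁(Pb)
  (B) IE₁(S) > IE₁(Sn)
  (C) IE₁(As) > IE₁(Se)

The general trend: first ionization energy increases across a period and decreases down a group.
(A) S (period 3, group 16) vs Pb (period 6, group 14): the stated order agrees with the simple trend.
(B) S (period 3, group 16) vs Sn (period 5, group 14): the stated order agrees with the simple trend.
(C) As (period 4, group 15) vs Se (period 4, group 16): the stated order contradicts the simple trend.
The exception is (C): Se (4p⁴) ionizes more easily than half-filled As (4p³).

(C)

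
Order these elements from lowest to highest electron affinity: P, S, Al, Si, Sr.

Sr < Al < P < Si < S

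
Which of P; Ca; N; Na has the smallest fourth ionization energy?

P

IE_4 is the cost of taking one more electron from the +3 cation: P³⁺ still has 2 valence electrons; Ca³⁺ is already 1 electron into the core; N³⁺ still has 2 valence electrons; Na³⁺ is already 2 electrons into the core.
Usually core removal costs more than valence removal, but here the competition is close: a tightly held n=2 valence electron can cost more to remove than an n=3 core electron, so the actual values have to decide it.
Valence configurations: P³⁺ [Ne]3s², N³⁺ [He]2s².
Tabulated IE_4 (kJ/mol): P 4964, Ca 6491, N 7475, Na 9543.
So the fourth ionization energies run P < Ca < N < Na.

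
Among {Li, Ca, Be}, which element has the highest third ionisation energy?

After 2 electrons have been removed, what remains? Li²⁺ is already 1 electron into the core; Ca²⁺ is the bare [Ar] core; Be²⁺ is the bare [He] core.
All of these are removing an electron from a noble-gas core or deeper; the smaller core (lower principal quantum number) is held far more tightly, and within a period the higher nuclear charge binds the same core more tightly.
Approximate IE_3 values (kJ/mol): Li 11815, Ca 4912, Be 14849.
Hence IE_3: Ca < Li < Be.

Be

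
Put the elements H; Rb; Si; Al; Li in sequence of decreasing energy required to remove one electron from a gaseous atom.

H > Si > Al > Li > Rb

H is in period 1, group 1; Li is in period 2, group 1; Al is in period 3, group 13; Si is in period 3, group 14; Rb is in period 5, group 1.
Across a period the outer electron is held more tightly (higher IE₁); down a group it sits in a higher shell, more shielded, and comes off more easily.
Neither a single period nor a single group — weigh both effects.
Li > Rb: they share group 1; the group trend gives Li the larger value.
Al > Li: period and group pull opposite ways; the across-period shift dominates (578 vs 520 kJ/mol).
Si > Al: Si lies to the right of Al in period 3, so the across-period effect alone puts Si higher.
H > Si: period and group pull opposite ways; the down-group shift dominates (1312 vs 786 kJ/mol).
Approximate values (kJ/mol): H 1312, Li 520, Al 578, Si 786, Rb 403.
So from highest to lowest: H > Si > Al > Li > Rb.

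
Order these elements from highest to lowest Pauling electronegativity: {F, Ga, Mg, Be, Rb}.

F > Ga > Be > Mg > Rb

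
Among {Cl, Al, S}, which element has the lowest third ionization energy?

Al

The third ionization energy removes an electron from the +2 ion. For each element: Cl²⁺ still has 5 valence electrons; Al²⁺ still has 1 valence electron; S²⁺ still has 4 valence electrons.
All are still removing valence electrons, so compare the +2 ions as you would atoms: IE_3 generally rises across a period (higher Z_eff) and falls down a group (larger shell), subject to the usual subshell exceptions.
Valence configurations: Cl²⁺ [Ne]3s²3p³, Al²⁺ [Ne]3s¹, S²⁺ [Ne]3s²3p².
The numbers (kJ/mol): Cl 3822, Al 2745, S 3357.
Putting it together, IE_3: Al < S < Cl.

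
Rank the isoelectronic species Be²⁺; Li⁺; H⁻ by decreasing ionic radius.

All of these have 2 electrons, so size is governed by nuclear charge alone: the more protons, the stronger the pull on the same electron cloud, and the smaller the ion.
Nuclear charges: Be²⁺ (Z=4), Li⁺ (Z=3), H⁻ (Z=1).
Largest to smallest: H⁻ > Li⁺ > Be²⁺.

H⁻ > Li⁺ > Be²⁺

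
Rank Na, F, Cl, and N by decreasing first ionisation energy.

First ionization energy rises across a period (greater Z_eff holds electrons more tightly) and falls down a group (valence electrons are farther from the nucleus).
Here both period and group differ, so the two effects have to be weighed against each other.
Cl > Na: both are in period 3; the period trend gives Cl the larger value.
N > Cl: the two effects oppose for this pair; the down-group effect wins (1402 vs 1251 kJ/mol).
F > N: both are in period 2; the period trend gives F the larger value.
Tabulated first ionization energy (kJ/mol): N 1402, F 1681, Na 496, Cl 1251.
So from highest to lowest: F > N > Cl > Na.

F > N > Cl > Na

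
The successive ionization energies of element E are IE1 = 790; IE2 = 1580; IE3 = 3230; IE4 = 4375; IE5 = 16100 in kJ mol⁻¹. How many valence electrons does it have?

Look for the largest jump between consecutive ionization energies: IE5/IE4 ≈ 3.7, far larger than any earlier ratio.
That jump marks the point where a core electron is being removed. So the atom has 4 valence electrons.

4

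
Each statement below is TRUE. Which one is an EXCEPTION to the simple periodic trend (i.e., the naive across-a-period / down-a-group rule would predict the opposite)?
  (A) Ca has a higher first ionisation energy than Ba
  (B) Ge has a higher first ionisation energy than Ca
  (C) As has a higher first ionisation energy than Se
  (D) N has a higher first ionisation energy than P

(C)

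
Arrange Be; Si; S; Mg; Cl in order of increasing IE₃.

Si, S, Cl, Mg, Be

Consider each +2 ion: Be²⁺ is the bare [He] core; Si²⁺ still has 2 valence electrons; S²⁺ still has 4 valence electrons; Mg²⁺ is the bare [Ne] core; Cl²⁺ still has 5 valence electrons.
Core electrons are held far more tightly than valence electrons, so Mg and Be top the IE_3 order.
Valence configurations: Si²⁺ [Ne]3s², S²⁺ [Ne]3s²3p², Cl²⁺ [Ne]3s²3p³.
The numbers (kJ/mol): Be 14849, Si 3232, S 3357, Mg 7733, Cl 3822.
Putting it together, IE_3: Si < S < Cl < Mg < Be.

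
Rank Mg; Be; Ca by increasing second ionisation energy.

Ca, Mg, Be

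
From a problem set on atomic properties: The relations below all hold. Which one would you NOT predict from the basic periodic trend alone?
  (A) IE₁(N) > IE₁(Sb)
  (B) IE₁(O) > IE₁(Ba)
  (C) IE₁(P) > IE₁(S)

(C)

The general trend: IE₁ increases across a period and decreases down a group.
(A) N (period 2, group 15) vs Sb (period 5, group 15): the stated order agrees with the simple trend.
(B) O (period 2, group 16) vs Ba (period 6, group 2): the stated order agrees with the simple trend.
(C) P (period 3, group 15) vs S (period 3, group 16): the stated order contradicts the simple trend.
The exception is (C): S (3p⁴) ionizes more easily than half-filled P (3p³) because the paired 3p electron in S is pushed out by e⁻–e⁻ repulsion.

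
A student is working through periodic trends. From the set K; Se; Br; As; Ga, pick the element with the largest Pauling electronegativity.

Br

K is in period 4, group 1; Ga is in period 4, group 13; As is in period 4, group 15; Se is in period 4, group 16; Br is in period 4, group 17.
Atoms toward the upper right of the periodic table pull bonding electrons most strongly.
All lie in period 4, so electronegativity increases left to right.
The largest Pauling electronegativity among these belongs to Br.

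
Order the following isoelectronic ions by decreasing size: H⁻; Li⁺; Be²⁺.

H⁻, Li⁺, Be²⁺

All of these have 2 electrons, so size is governed by nuclear charge alone: the more protons, the stronger the pull on the same electron cloud, and the smaller the ion.
Nuclear charges: Be²⁺ (Z=4), Li⁺ (Z=3), H⁻ (Z=1).
Largest to smallest: H⁻ > Li⁺ > Be²⁺.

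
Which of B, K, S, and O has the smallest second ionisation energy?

The second ionization energy removes an electron from the +1 ion. For each element: B⁺ still has 2 valence electrons; K⁺ is the bare [Ar] core; S⁺ still has 5 valence electrons; O⁺ still has 5 valence electrons.
Usually core removal costs more than valence removal, but here the competition is close: a tightly held n=2 valence electron can cost more to remove than an n=3 core electron, so the actual values have to decide it.
Valence configurations: B⁺ [He]2s², S⁺ [Ne]3s²3p³, O⁺ [He]2s²2p³.
Approximate IE_2 values (kJ/mol): B 2427, K 3052, S 2252, O 3388.
Hence IE_2: S < B < K < O.

S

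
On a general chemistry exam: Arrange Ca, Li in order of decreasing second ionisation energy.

Li > Ca

After 1 electron has been removed, what remains? Ca⁺ still has 1 valence electron; Li⁺ is the bare [He] core.
Breaking into a closed-shell core is much more expensive than removing a leftover valence electron — Li has the largest IE_2 here.
Tabulated IE_2 (kJ/mol): Ca 1145, Li 7298.
Putting it together, IE_2: Ca < Li.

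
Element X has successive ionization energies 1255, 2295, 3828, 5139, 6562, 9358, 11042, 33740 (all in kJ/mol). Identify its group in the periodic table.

Look for the largest jump between consecutive ionization energies: IE8/IE7 ≈ 3.1, far larger than any earlier ratio.
That jump marks the point where a core electron is being removed. So the atom has 7 valence electrons.
A main-group element with 7 valence electrons is in group 17.

Group 17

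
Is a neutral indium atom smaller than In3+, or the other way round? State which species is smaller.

In3+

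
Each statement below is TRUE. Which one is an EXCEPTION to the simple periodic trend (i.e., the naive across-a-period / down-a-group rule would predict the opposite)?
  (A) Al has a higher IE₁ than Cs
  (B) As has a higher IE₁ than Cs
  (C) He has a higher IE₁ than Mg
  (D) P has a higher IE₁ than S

(D)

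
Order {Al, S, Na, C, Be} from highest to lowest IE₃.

After 2 electrons have been removed, what remains? Al²⁺ still has 1 valence electron; S²⁺ still has 4 valence electrons; Na²⁺ is already 1 electron into the core; C²⁺ still has 2 valence electrons; Be²⁺ is the bare [He] core.
Pulling an electron out of a noble-gas core costs far more than removing a remaining valence electron, so Na and Be sit at the high end of IE_3.
Valence configurations: Al²⁺ [Ne]3s¹, S²⁺ [Ne]3s²3p², C²⁺ [He]2s².
Approximate IE_3 values (kJ/mol): Al 2745, S 3357, Na 6910, C 4620, Be 14849.
So the third ionization energies run Al < S < C < Na < Be.

Be > Na > C > S > Al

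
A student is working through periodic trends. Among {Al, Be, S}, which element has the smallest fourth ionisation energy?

S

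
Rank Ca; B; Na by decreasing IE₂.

Na > B > Ca

IE_2 is the cost of taking one more electron from the +1 cation: Ca⁺ still has 1 valence electron; B⁺ still has 2 valence electrons; Na⁺ is the bare [Ne] core.
Breaking into a closed-shell core is much more expensive than removing a leftover valence electron — Na has the largest IE_2 here.
Valence configurations: Ca⁺ [Ar]4s¹, B⁺ [He]2s².
The numbers (kJ/mol): Ca 1145, B 2427, Na 4562.
Overall IE_2 order: Ca < B < Na.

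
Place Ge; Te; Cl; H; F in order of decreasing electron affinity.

H is in period 1, group 1; F is in period 2, group 17; Cl is in period 3, group 17; Ge is in period 4, group 14; Te is in period 5, group 16.
Atoms with high Z_eff and room in the valence shell (especially the halogens) have the most exothermic electron affinities.
Here both period and group differ, so the two effects have to be weighed against each other.
Ge > H: the two effects oppose for this pair; the across-period effect wins (119 vs 73 kJ/mol).
Te > Ge: the two effects oppose for this pair; the across-period effect wins (190 vs 119 kJ/mol).
F > Te: relative to Te, both the across-period and down-group shifts push F's electron affinity up.
Cl > F: this pair runs against the simple trend — see the exception note.
Note the exception: Cl has a higher electron affinity than F, contrary to the simple trend — F's small 2p subshell makes the incoming electron feel strong e⁻–e⁻ repulsion, so Cl actually releases more energy on gaining an electron.
Tabulated electron affinity (kJ/mol): H 73, F 328, Cl 349, Ge 119, Te 190.
So from highest to lowest: Cl > F > Te > Ge > H.

Cl > F > Te > Ge > H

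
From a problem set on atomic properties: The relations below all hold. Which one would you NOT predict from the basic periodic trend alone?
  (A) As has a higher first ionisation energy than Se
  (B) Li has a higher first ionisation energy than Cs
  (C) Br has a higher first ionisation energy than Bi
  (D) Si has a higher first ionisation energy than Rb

(A)

The general trend: first ionisation energy increases across a period and decreases down a group.
(A) As (period 4, group 15) vs Se (period 4, group 16): the stated order contradicts the simple trend.
(B) Li (period 2, group 1) vs Cs (period 6, group 1): the stated order agrees with the simple trend.
(C) Br (period 4, group 17) vs Bi (period 6, group 15): the stated order agrees with the simple trend.
(D) Si (period 3, group 14) vs Rb (period 5, group 1): the stated order agrees with the simple trend.
The exception is (A): Se (4p⁴) ionizes more easily than half-filled As (4p³).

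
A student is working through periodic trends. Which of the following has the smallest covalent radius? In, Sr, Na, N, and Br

N is in period 2, group 15; Na is in period 3, group 1; Br is in period 4, group 17; Sr is in period 5, group 2; In is in period 5, group 13.
Across a period the added protons contract the valence shell; down a group each new principal shell makes the atom larger.
Neither a single period nor a single group — weigh both effects.
Br > N: the two effects oppose for this pair; the down-group effect wins (114 vs 71 pm).
In > Br: relative to Br, both the across-period and down-group shifts push In's atomic radius up.
Na > In: the two effects oppose for this pair; the across-period effect wins (155 vs 142 pm).
Sr > Na: period and group pull opposite ways; the down-group shift dominates (185 vs 155 pm).
Approximate values (pm): N 71, Na 155, Br 114, Sr 185, In 142.
The smallest covalent radius among these belongs to N.

N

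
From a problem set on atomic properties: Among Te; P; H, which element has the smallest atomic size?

H

H is in period 1, group 1; P is in period 3, group 15; Te is in period 5, group 16.
Moving right in a period, electrons are added to the same shell under a stronger nuclear pull, so atoms get smaller; moving down, a new shell is opened and atoms get larger.
Here both period and group differ, so the two effects have to be weighed against each other.
P > H: the two effects oppose for this pair; the down-group effect wins (111 vs 32 pm).
Te > P: the two effects oppose for this pair; the down-group effect wins (136 vs 111 pm).
For reference (pm): H 32, P 111, Te 136.
The smallest atomic size among these belongs to H.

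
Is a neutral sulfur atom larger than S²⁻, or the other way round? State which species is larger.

S²⁻

Forming S²⁻ adds 2 electrons to S. More electron–electron repulsion in the same shell, with unchanged nuclear charge, lets the cloud expand.
An anion is larger than its parent atom: S²⁻ > S.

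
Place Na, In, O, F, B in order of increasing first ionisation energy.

Na < In < B < O < F

B is in period 2, group 13; O is in period 2, group 16; F is in period 2, group 17; Na is in period 3, group 1; In is in period 5, group 13.
Removing the outermost electron gets harder across a period and easier down a group.
These span different periods and groups, so the two trends combine.
In > Na: period and group pull opposite ways; the across-period shift dominates (558 vs 496 kJ/mol).
B > In: B sits above In in group 13, so the down-group effect alone puts B higher.
O > B: O lies to the right of B in period 2, so the across-period effect alone puts O higher.
F > O: both are in period 2; the period trend gives F the larger value.
Tabulated first ionization energy (kJ/mol): B 801, O 1314, F 1681, Na 496, In 558.
So from lowest to highest: Na < In < B < O < F.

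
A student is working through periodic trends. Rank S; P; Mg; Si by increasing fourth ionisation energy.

Consider each +3 ion: S³⁺ still has 3 valence electrons; P³⁺ still has 2 valence electrons; Mg³⁺ is already 1 electron into the core; Si³⁺ still has 1 valence electron.
Pulling an electron out of a noble-gas core costs far more than removing a remaining valence electron, so Mg sits at the high end of IE_4.
Valence configurations: S³⁺ [Ne]3s²3p¹, P³⁺ [Ne]3s², Si³⁺ [Ne]3s¹.
S³⁺ loses a lone 3p electron whereas P³⁺ must break into a filled 3s² pair, so IE_4(P) > IE_4(S) even though S has the higher nuclear charge.
Approximate IE_4 values (kJ/mol): S 4556, P 4964, Mg 10543, Si 4356.
Putting it together, IE_4: Si < S < P < Mg.

Si, S, P, Mg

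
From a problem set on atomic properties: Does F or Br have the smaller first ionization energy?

IE₁ increases left→right with effective nuclear charge and decreases top→bottom as the valence shell moves farther out.
All are in group 17, so first ionization energy increases up the group.
So Br has the smaller first ionization energy (Br < F).

Br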